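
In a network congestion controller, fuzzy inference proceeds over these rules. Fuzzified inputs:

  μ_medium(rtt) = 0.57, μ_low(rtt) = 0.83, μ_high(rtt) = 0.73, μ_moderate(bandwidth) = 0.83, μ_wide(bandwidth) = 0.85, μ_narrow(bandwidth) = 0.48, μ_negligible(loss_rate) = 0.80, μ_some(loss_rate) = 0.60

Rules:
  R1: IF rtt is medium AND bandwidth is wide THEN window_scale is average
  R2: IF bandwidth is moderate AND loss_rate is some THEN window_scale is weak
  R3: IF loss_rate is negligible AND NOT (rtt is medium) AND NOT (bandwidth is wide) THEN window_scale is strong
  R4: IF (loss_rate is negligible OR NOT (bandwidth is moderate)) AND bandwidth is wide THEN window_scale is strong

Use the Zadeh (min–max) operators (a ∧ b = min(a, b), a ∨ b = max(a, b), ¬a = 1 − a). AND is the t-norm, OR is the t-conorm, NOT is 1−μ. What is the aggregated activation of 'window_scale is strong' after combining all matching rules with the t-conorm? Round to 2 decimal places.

R1: medium=0.57, wide=0.85; AND[min(a, b)] → w = 0.57
R2: moderate=0.83, some=0.60; AND[min(a, b)] → w = 0.60
R3: negligible=0.80, ¬medium=1−0.57=0.43, ¬wide=1−0.85=0.15; AND[min(a, b)] → w = 0.15
R4: (negligible=0.80 OR ¬moderate=1−0.83=0.17) = 0.80; AND[min(a, b)] with wide=0.85 → w = 0.80
Rules with consequent 'strong': {R3, R4} → strengths 0.15, 0.80
Aggregate via t-conorm [max(a, b)]: 0.80

0.80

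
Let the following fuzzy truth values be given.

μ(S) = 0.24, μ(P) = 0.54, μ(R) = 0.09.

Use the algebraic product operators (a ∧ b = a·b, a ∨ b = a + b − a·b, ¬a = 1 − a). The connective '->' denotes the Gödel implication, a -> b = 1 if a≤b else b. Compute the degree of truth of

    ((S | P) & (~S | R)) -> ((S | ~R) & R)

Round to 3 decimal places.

S | P = a + b − a·b on (0.2400, 0.5400) = 0.6504
~S = 1 − 0.2400 = 0.7600
~S | R = a + b − a·b on (0.7600, 0.0900) = 0.7816
(S | P) & (~S | R) = a·b on (0.6504, 0.7816) = 0.5084
~R = 1 − 0.0900 = 0.9100
S | ~R = a + b − a·b on (0.2400, 0.9100) = 0.9316
(S | ~R) & R = a·b on (0.9316, 0.0900) = 0.0838
((S | P) & (~S | R)) -> ((S | ~R) & R)  [Gödel: 1 if a≤b else b] with a=0.5084, b=0.0838 → 0.0838

0.084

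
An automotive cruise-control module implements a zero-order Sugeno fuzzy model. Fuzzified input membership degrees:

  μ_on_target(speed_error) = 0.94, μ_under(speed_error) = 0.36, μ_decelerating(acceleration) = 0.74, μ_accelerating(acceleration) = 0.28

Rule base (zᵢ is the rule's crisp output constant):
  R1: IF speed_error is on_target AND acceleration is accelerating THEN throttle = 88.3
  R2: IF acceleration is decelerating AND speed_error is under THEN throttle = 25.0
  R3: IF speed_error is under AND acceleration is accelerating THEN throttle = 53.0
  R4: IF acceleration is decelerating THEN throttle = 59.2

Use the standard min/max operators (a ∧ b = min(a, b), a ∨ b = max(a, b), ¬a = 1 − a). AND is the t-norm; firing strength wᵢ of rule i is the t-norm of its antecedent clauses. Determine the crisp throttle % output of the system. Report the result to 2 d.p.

55.65

R1 (z=88.3): on_target=0.94, accelerating=0.28; AND[min(a, b)] → w = 0.28
R2 (z=25.0): decelerating=0.74, under=0.36; AND[min(a, b)] → w = 0.36
R3 (z=53.0): under=0.36, accelerating=0.28; AND[min(a, b)] → w = 0.28
R4 (z=59.2): decelerating=0.74 → w = 0.74
Weighted average = (0.28·88.3 + 0.36·25.0 + 0.28·53.0 + 0.74·59.2) / (0.28 + 0.36 + 0.28 + 0.74)
  = 92.3720 / 1.6600 = 55.65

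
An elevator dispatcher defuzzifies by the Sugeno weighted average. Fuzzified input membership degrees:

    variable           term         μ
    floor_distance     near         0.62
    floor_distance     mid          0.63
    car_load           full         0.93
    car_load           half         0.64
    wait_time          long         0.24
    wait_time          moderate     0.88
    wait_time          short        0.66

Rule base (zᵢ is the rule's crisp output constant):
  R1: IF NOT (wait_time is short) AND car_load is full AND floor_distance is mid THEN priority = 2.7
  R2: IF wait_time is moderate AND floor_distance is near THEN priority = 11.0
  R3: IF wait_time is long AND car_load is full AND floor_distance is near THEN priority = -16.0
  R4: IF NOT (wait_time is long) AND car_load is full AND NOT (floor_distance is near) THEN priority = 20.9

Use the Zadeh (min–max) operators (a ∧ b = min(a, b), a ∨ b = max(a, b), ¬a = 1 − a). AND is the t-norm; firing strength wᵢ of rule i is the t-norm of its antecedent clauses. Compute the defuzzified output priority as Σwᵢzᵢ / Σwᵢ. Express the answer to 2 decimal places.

7.49

R1 (z=2.7): ¬short=1−0.66=0.34, full=0.93, mid=0.63; AND[min(a, b)] → w = 0.34
R2 (z=11.0): moderate=0.88, near=0.62; AND[min(a, b)] → w = 0.62
R3 (z=-16.0): long=0.24, full=0.93, near=0.62; AND[min(a, b)] → w = 0.24
R4 (z=20.9): ¬long=1−0.24=0.76, full=0.93, ¬near=1−0.62=0.38; AND[min(a, b)] → w = 0.38
Weighted average = (0.34·2.7 + 0.62·11.0 + 0.24·-16.0 + 0.38·20.9) / (0.34 + 0.62 + 0.24 + 0.38)
  = 11.8400 / 1.5800 = 7.49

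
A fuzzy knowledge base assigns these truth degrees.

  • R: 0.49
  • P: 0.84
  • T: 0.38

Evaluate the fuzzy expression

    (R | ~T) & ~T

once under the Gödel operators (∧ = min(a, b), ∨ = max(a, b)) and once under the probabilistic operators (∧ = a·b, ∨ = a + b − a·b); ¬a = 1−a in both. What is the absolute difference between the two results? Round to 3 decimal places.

Under Gödel:
  ~T = 1 − 0.38 = 0.62
  R | ~T = max(a, b) on (0.49, 0.62) = 0.62
  ~T = 1 − 0.38 = 0.62
  (R | ~T) & ~T = min(a, b) on (0.62, 0.62) = 0.62
  → value = 0.6200
Under probabilistic:
  ~T = 1 − 0.3800 = 0.6200
  R | ~T = a + b − a·b on (0.4900, 0.6200) = 0.8062
  ~T = 1 − 0.3800 = 0.6200
  (R | ~T) & ~T = a·b on (0.8062, 0.6200) = 0.4998
  → value = 0.4998
|0.6200 − 0.4998| = 0.120

0.120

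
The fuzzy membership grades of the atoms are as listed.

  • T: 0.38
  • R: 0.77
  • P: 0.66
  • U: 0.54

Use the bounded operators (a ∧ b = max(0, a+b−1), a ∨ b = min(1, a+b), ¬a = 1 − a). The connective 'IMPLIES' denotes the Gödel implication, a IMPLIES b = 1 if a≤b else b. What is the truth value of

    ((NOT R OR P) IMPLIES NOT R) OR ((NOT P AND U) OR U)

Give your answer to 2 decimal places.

0.77

NOT R = 1 − 0.77 = 0.23
NOT R OR P = min(1, a+b) on (0.23, 0.66) = 0.89
NOT R = 1 − 0.77 = 0.23
(NOT R OR P) IMPLIES NOT R  [Gödel: 1 if a≤b else b] with a=0.89, b=0.23 → 0.23
NOT P = 1 − 0.66 = 0.34
NOT P AND U = max(0, a+b−1) on (0.34, 0.54) = 0.00
(NOT P AND U) OR U = min(1, a+b) on (0.00, 0.54) = 0.54
((NOT R OR P) IMPLIES NOT R) OR ((NOT P AND U) OR U) = min(1, a+b) on (0.23, 0.54) = 0.77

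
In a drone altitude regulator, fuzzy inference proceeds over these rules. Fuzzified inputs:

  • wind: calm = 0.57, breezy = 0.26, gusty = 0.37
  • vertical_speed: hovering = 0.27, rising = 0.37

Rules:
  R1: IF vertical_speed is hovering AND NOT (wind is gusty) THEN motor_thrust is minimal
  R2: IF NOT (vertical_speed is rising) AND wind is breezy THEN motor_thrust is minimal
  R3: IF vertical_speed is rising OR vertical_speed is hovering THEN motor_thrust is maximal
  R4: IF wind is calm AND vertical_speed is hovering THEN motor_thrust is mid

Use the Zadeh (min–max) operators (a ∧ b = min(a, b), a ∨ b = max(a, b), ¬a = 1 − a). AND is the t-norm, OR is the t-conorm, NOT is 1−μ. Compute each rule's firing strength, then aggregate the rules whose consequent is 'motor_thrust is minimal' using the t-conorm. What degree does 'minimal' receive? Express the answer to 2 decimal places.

0.27

R1: hovering=0.27, ¬gusty=1−0.37=0.63; AND[min(a, b)] → w = 0.27
R2: ¬rising=1−0.37=0.63, breezy=0.26; AND[min(a, b)] → w = 0.26
R3: rising=0.37, hovering=0.27; OR[max(a, b)] → w = 0.37
R4: calm=0.57, hovering=0.27; AND[min(a, b)] → w = 0.27
Rules with consequent 'minimal': {R1, R2} → strengths 0.27, 0.26
Aggregate via t-conorm [max(a, b)]: 0.27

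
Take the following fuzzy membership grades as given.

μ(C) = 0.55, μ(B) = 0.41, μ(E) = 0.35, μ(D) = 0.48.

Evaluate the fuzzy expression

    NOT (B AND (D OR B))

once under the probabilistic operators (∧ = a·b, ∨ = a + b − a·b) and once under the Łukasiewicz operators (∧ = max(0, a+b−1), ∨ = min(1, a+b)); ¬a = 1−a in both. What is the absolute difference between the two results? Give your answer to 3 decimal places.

Under probabilistic:
  D OR B = a + b − a·b on (0.4800, 0.4100) = 0.6932
  B AND (D OR B) = a·b on (0.4100, 0.6932) = 0.2842
  NOT (B AND (D OR B)) = 1 − 0.2842 = 0.7158
  → value = 0.7158
Under Łukasiewicz:
  D OR B = min(1, a+b) on (0.48, 0.41) = 0.89
  B AND (D OR B) = max(0, a+b−1) on (0.41, 0.89) = 0.30
  NOT (B AND (D OR B)) = 1 − 0.30 = 0.70
  → value = 0.7000
|0.7158 − 0.7000| = 0.016

0.016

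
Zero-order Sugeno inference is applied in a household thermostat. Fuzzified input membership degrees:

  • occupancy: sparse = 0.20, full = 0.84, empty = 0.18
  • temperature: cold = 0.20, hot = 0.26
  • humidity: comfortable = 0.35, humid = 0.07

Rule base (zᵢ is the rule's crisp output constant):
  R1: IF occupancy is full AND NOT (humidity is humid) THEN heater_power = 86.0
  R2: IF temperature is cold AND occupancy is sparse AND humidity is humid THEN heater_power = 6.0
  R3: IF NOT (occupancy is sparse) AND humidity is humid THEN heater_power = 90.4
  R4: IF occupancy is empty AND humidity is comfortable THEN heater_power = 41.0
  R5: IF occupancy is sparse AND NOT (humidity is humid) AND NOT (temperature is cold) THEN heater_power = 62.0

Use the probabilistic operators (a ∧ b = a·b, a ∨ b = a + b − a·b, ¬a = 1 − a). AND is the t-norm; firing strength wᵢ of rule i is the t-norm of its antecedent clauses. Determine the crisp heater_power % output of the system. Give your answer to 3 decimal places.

R1 (z=86.0): full=0.84, ¬humid=1−0.07=0.93; AND[a·b] → w = 0.7812
R2 (z=6.0): cold=0.20, sparse=0.20, humid=0.07; AND[a·b] → w = 0.0028
R3 (z=90.4): ¬sparse=1−0.20=0.80, humid=0.07; AND[a·b] → w = 0.0560
R4 (z=41.0): empty=0.18, comfortable=0.35; AND[a·b] → w = 0.0630
R5 (z=62.0): sparse=0.20, ¬humid=1−0.07=0.93, ¬cold=1−0.20=0.80; AND[a·b] → w = 0.1488
Weighted average = (0.7812·86.0 + 0.0028·6.0 + 0.0560·90.4 + 0.0630·41.0 + 0.1488·62.0) / (0.7812 + 0.0028 + 0.0560 + 0.0630 + 0.1488)
  = 84.0710 / 1.0518 = 79.931

79.931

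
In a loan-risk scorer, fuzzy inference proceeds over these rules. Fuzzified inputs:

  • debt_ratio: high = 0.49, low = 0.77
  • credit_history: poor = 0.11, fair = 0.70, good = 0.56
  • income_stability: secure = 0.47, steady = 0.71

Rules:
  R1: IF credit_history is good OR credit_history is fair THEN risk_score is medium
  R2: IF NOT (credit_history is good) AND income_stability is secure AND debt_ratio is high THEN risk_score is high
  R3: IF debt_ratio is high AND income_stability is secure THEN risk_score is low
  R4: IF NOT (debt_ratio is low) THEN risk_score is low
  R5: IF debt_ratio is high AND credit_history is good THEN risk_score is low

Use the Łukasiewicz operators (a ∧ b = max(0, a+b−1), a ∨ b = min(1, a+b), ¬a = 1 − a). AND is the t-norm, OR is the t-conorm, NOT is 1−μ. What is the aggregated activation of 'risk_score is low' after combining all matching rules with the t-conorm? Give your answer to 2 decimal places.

0.28

R1: good=0.56, fair=0.70; OR[min(1, a+b)] → w = 1.00
R2: ¬good=1−0.56=0.44, secure=0.47, high=0.49; AND[max(0, a+b−1)] → w = 0.00
R3: high=0.49, secure=0.47; AND[max(0, a+b−1)] → w = 0.00
R4: ¬low=1−0.77=0.23 → w = 0.23
R5: high=0.49, good=0.56; AND[max(0, a+b−1)] → w = 0.05
Rules with consequent 'low': {R3, R4, R5} → strengths 0.00, 0.23, 0.05
Aggregate via t-conorm [min(1, a+b)]: 0.28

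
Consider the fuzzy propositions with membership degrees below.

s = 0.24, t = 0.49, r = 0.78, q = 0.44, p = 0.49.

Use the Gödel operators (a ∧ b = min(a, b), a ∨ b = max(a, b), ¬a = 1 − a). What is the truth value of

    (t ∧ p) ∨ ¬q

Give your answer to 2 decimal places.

0.56

t ∧ p = min(a, b) on (0.49, 0.49) = 0.49
¬q = 1 − 0.44 = 0.56
(t ∧ p) ∨ ¬q = max(a, b) on (0.49, 0.56) = 0.56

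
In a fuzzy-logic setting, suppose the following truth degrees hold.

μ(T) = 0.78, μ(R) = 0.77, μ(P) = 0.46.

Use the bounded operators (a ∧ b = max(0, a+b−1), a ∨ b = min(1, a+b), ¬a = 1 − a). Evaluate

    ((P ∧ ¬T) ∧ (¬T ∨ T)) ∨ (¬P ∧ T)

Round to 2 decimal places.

0.32

¬T = 1 − 0.78 = 0.22
P ∧ ¬T = max(0, a+b−1) on (0.46, 0.22) = 0.00
¬T = 1 − 0.78 = 0.22
¬T ∨ T = min(1, a+b) on (0.22, 0.78) = 1.00
(P ∧ ¬T) ∧ (¬T ∨ T) = max(0, a+b−1) on (0.00, 1.00) = 0.00
¬P = 1 − 0.46 = 0.54
¬P ∧ T = max(0, a+b−1) on (0.54, 0.78) = 0.32
((P ∧ ¬T) ∧ (¬T ∨ T)) ∨ (¬P ∧ T) = min(1, a+b) on (0.00, 0.32) = 0.32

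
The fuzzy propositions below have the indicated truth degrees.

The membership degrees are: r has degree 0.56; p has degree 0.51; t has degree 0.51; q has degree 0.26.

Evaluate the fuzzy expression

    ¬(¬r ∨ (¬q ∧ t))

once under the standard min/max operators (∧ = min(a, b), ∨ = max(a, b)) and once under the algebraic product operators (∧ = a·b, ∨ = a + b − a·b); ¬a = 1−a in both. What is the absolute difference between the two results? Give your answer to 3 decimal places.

0.141

Under standard min/max:
  ¬r = 1 − 0.56 = 0.44
  ¬q = 1 − 0.26 = 0.74
  ¬q ∧ t = min(a, b) on (0.74, 0.51) = 0.51
  ¬r ∨ (¬q ∧ t) = max(a, b) on (0.44, 0.51) = 0.51
  ¬(¬r ∨ (¬q ∧ t)) = 1 − 0.51 = 0.49
  → value = 0.4900
Under algebraic product:
  ¬r = 1 − 0.5600 = 0.4400
  ¬q = 1 − 0.2600 = 0.7400
  ¬q ∧ t = a·b on (0.7400, 0.5100) = 0.3774
  ¬r ∨ (¬q ∧ t) = a + b − a·b on (0.4400, 0.3774) = 0.6513
  ¬(¬r ∨ (¬q ∧ t)) = 1 − 0.6513 = 0.3487
  → value = 0.3487
|0.4900 − 0.3487| = 0.141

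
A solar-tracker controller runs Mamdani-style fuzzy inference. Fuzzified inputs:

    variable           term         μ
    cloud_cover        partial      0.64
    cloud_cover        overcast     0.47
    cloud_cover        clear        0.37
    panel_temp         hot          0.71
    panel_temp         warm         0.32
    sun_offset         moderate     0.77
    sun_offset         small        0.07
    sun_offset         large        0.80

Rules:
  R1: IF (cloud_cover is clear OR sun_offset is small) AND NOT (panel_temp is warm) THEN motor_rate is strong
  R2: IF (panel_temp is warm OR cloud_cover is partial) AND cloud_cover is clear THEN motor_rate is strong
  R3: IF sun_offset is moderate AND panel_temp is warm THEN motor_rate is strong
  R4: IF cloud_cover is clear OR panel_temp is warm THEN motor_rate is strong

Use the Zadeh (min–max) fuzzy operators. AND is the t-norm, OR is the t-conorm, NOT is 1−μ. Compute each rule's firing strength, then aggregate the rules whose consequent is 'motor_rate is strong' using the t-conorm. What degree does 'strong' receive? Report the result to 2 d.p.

0.37

R1: (clear=0.37 OR small=0.07) = 0.37; AND[min(a, b)] with ¬warm=1−0.32=0.68 → w = 0.37
R2: (warm=0.32 OR partial=0.64) = 0.64; AND[min(a, b)] with clear=0.37 → w = 0.37
R3: moderate=0.77, warm=0.32; AND[min(a, b)] → w = 0.32
R4: clear=0.37, warm=0.32; OR[max(a, b)] → w = 0.37
Rules with consequent 'strong': {R1, R2, R3, R4} → strengths 0.37, 0.37, 0.32, 0.37
Aggregate via t-conorm [max(a, b)]: 0.37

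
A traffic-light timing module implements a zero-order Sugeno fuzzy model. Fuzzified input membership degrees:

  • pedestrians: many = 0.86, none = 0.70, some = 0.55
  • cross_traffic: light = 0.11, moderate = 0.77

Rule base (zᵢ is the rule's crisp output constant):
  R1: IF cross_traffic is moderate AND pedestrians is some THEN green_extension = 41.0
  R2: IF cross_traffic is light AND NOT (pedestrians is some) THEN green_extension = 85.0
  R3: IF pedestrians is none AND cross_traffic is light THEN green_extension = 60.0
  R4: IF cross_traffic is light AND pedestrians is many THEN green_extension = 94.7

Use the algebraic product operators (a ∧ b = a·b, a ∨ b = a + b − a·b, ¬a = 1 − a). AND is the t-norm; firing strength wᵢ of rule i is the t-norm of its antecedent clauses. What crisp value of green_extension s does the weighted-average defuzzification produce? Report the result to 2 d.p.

R1 (z=41.0): moderate=0.77, some=0.55; AND[a·b] → w = 0.4235
R2 (z=85.0): light=0.11, ¬some=1−0.55=0.45; AND[a·b] → w = 0.0495
R3 (z=60.0): none=0.70, light=0.11; AND[a·b] → w = 0.0770
R4 (z=94.7): light=0.11, many=0.86; AND[a·b] → w = 0.0946
Weighted average = (0.4235·41.0 + 0.0495·85.0 + 0.0770·60.0 + 0.0946·94.7) / (0.4235 + 0.0495 + 0.0770 + 0.0946)
  = 35.1496 / 0.6446 = 54.53

54.53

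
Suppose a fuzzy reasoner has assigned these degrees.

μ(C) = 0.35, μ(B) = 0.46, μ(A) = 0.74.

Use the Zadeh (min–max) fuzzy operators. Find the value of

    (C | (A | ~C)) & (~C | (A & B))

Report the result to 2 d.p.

~C = 1 − 0.35 = 0.65
A | ~C = max(a, b) on (0.74, 0.65) = 0.74
C | (A | ~C) = max(a, b) on (0.35, 0.74) = 0.74
~C = 1 − 0.35 = 0.65
A & B = min(a, b) on (0.74, 0.46) = 0.46
~C | (A & B) = max(a, b) on (0.65, 0.46) = 0.65
(C | (A | ~C)) & (~C | (A & B)) = min(a, b) on (0.74, 0.65) = 0.65

0.65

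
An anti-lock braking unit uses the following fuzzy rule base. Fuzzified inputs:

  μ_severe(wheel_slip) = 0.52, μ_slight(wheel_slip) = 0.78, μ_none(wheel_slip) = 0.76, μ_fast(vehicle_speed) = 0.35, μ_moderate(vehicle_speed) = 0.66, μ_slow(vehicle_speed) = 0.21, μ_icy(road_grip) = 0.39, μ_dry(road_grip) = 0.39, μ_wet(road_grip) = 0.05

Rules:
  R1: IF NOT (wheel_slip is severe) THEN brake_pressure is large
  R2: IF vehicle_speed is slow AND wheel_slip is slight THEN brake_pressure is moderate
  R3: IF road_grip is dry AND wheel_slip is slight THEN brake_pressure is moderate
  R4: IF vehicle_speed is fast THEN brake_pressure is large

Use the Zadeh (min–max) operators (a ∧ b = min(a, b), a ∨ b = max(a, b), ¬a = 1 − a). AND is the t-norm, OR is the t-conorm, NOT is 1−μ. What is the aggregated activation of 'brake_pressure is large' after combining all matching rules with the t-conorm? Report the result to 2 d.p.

R1: ¬severe=1−0.52=0.48 → w = 0.48
R2: slow=0.21, slight=0.78; AND[min(a, b)] → w = 0.21
R3: dry=0.39, slight=0.78; AND[min(a, b)] → w = 0.39
R4: fast=0.35 → w = 0.35
Rules with consequent 'large': {R1, R4} → strengths 0.48, 0.35
Aggregate via t-conorm [max(a, b)]: 0.48

0.48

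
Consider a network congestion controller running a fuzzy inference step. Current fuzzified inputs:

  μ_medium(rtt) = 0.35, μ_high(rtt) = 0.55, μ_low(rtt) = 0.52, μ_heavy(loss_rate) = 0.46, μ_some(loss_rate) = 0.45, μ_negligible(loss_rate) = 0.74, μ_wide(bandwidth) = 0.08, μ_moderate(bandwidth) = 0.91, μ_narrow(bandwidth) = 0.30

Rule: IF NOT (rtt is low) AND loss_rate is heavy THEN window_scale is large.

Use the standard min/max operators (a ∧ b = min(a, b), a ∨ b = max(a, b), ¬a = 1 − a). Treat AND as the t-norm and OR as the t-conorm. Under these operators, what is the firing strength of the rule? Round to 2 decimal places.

0.46

firing strength: ¬low=1−0.52=0.48, heavy=0.46; AND[min(a, b)] → w = 0.46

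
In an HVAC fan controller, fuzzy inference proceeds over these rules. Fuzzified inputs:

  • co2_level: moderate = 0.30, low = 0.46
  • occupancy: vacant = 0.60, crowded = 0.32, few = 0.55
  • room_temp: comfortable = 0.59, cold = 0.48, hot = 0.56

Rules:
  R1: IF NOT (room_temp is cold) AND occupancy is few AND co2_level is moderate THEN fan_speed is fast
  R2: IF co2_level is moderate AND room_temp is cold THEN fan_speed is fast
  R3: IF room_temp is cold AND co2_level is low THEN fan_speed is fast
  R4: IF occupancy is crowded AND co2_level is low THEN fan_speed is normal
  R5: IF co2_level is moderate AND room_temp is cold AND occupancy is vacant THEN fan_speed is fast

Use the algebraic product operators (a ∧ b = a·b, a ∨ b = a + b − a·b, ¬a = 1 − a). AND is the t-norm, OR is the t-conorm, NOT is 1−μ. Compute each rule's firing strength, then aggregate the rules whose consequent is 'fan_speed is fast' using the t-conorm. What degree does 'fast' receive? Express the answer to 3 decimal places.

0.443

R1: ¬cold=1−0.48=0.52, few=0.55, moderate=0.30; AND[a·b] → w = 0.0858
R2: moderate=0.30, cold=0.48; AND[a·b] → w = 0.1440
R3: cold=0.48, low=0.46; AND[a·b] → w = 0.2208
R4: crowded=0.32, low=0.46; AND[a·b] → w = 0.1472
R5: moderate=0.30, cold=0.48, vacant=0.60; AND[a·b] → w = 0.0864
Rules with consequent 'fast': {R1, R2, R3, R5} → strengths 0.0858, 0.1440, 0.2208, 0.0864
Aggregate via t-conorm [a + b − a·b]: 0.4429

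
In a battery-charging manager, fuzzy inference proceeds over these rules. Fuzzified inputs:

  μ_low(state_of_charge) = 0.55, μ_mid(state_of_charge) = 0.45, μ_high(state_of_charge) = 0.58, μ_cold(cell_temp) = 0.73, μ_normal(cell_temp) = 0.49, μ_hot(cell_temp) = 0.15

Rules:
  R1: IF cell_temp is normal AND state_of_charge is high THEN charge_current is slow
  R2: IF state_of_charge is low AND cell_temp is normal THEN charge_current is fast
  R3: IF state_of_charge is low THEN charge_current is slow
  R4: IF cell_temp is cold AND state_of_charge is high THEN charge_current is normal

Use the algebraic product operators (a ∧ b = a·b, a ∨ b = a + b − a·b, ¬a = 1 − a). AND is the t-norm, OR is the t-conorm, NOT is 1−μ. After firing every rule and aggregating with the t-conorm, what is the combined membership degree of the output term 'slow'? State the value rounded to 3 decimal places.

0.678

R1: normal=0.49, high=0.58; AND[a·b] → w = 0.2842
R2: low=0.55, normal=0.49; AND[a·b] → w = 0.2695
R3: low=0.55 → w = 0.5500
R4: cold=0.73, high=0.58; AND[a·b] → w = 0.4234
Rules with consequent 'slow': {R1, R3} → strengths 0.2842, 0.5500
Aggregate via t-conorm [a + b − a·b]: 0.6779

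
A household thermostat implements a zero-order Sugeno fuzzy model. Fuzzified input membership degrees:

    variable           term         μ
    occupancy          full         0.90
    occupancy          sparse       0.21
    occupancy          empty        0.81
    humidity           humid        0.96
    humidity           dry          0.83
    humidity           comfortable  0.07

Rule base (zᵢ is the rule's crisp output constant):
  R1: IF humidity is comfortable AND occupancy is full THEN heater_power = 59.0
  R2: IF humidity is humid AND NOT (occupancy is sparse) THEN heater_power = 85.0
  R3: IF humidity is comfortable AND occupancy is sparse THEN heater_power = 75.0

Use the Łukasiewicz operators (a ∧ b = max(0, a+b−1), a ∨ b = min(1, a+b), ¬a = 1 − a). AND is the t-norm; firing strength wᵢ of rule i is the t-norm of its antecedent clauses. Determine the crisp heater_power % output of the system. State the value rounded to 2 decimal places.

85.00

R1 (z=59.0): comfortable=0.07, full=0.90; AND[max(0, a+b−1)] → w = 0.00
R2 (z=85.0): humid=0.96, ¬sparse=1−0.21=0.79; AND[max(0, a+b−1)] → w = 0.75
R3 (z=75.0): comfortable=0.07, sparse=0.21; AND[max(0, a+b−1)] → w = 0.00
Weighted average = (0.00·59.0 + 0.75·85.0 + 0.00·75.0) / (0.00 + 0.75 + 0.00)
  = 63.7500 / 0.7500 = 85.00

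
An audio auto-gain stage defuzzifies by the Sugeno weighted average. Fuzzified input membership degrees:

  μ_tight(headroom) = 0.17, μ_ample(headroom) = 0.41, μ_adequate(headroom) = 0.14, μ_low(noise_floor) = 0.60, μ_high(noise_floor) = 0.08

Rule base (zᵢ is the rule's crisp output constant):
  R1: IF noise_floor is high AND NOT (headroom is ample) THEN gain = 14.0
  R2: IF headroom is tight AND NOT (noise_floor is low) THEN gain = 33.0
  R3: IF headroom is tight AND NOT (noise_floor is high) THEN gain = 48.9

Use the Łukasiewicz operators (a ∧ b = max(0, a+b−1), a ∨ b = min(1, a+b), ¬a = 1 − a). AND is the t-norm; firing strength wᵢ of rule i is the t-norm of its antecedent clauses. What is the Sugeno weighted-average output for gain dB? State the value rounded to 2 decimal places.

48.90

R1 (z=14.0): high=0.08, ¬ample=1−0.41=0.59; AND[max(0, a+b−1)] → w = 0.00
R2 (z=33.0): tight=0.17, ¬low=1−0.60=0.40; AND[max(0, a+b−1)] → w = 0.00
R3 (z=48.9): tight=0.17, ¬high=1−0.08=0.92; AND[max(0, a+b−1)] → w = 0.09
Weighted average = (0.00·14.0 + 0.00·33.0 + 0.09·48.9) / (0.00 + 0.00 + 0.09)
  = 4.4010 / 0.0900 = 48.90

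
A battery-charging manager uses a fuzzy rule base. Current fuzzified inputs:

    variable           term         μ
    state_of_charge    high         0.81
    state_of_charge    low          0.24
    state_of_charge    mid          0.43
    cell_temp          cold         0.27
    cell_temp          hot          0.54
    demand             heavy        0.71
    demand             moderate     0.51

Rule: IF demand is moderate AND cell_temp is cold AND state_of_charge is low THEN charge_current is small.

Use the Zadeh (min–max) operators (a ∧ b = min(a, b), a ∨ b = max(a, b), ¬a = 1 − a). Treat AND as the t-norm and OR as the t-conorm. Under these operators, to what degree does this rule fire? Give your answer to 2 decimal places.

firing strength: moderate=0.51, cold=0.27, low=0.24; AND[min(a, b)] → w = 0.24

0.24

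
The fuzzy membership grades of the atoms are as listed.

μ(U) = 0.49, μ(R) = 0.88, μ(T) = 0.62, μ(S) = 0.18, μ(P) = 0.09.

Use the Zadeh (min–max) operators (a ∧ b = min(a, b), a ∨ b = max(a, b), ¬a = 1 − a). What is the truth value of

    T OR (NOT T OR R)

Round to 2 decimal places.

0.88

NOT T = 1 − 0.62 = 0.38
NOT T OR R = max(a, b) on (0.38, 0.88) = 0.88
T OR (NOT T OR R) = max(a, b) on (0.62, 0.88) = 0.88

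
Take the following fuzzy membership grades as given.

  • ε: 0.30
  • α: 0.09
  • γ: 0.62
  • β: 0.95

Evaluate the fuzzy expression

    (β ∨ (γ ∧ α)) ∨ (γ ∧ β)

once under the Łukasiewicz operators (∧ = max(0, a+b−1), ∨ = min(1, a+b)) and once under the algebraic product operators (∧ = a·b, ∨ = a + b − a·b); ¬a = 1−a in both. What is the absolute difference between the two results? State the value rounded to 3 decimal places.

Under Łukasiewicz:
  γ ∧ α = max(0, a+b−1) on (0.62, 0.09) = 0.00
  β ∨ (γ ∧ α) = min(1, a+b) on (0.95, 0.00) = 0.95
  γ ∧ β = max(0, a+b−1) on (0.62, 0.95) = 0.57
  (β ∨ (γ ∧ α)) ∨ (γ ∧ β) = min(1, a+b) on (0.95, 0.57) = 1.00
  → value = 1.0000
Under algebraic product:
  γ ∧ α = a·b on (0.6200, 0.0900) = 0.0558
  β ∨ (γ ∧ α) = a + b − a·b on (0.9500, 0.0558) = 0.9528
  γ ∧ β = a·b on (0.6200, 0.9500) = 0.5890
  (β ∨ (γ ∧ α)) ∨ (γ ∧ β) = a + b − a·b on (0.9528, 0.5890) = 0.9806
  → value = 0.9806
|1.0000 − 0.9806| = 0.019

0.019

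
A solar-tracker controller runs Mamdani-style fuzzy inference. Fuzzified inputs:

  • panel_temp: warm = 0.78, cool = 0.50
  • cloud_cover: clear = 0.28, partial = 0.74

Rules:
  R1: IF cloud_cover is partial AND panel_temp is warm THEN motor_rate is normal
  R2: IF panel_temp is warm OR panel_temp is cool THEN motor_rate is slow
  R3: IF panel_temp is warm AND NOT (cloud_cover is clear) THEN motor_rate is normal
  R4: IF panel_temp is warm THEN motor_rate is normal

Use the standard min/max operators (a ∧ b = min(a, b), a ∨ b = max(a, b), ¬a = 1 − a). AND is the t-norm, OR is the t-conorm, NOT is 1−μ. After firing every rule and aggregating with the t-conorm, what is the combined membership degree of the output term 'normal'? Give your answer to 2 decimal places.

R1: partial=0.74, warm=0.78; AND[min(a, b)] → w = 0.74
R2: warm=0.78, cool=0.50; OR[max(a, b)] → w = 0.78
R3: warm=0.78, ¬clear=1−0.28=0.72; AND[min(a, b)] → w = 0.72
R4: warm=0.78 → w = 0.78
Rules with consequent 'normal': {R1, R3, R4} → strengths 0.74, 0.72, 0.78
Aggregate via t-conorm [max(a, b)]: 0.78

0.78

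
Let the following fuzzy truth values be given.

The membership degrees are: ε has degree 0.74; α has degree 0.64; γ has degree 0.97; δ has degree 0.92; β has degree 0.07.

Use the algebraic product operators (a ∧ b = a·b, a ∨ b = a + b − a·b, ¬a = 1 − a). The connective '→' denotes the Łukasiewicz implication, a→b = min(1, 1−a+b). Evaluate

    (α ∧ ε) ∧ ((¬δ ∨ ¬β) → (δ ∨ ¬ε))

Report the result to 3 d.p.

0.474

α ∧ ε = a·b on (0.6400, 0.7400) = 0.4736
¬δ = 1 − 0.9200 = 0.0800
¬β = 1 − 0.0700 = 0.9300
¬δ ∨ ¬β = a + b − a·b on (0.0800, 0.9300) = 0.9356
¬ε = 1 − 0.7400 = 0.2600
δ ∨ ¬ε = a + b − a·b on (0.9200, 0.2600) = 0.9408
(¬δ ∨ ¬β) → (δ ∨ ¬ε)  [Łukasiewicz: min(1, 1−a+b)] with a=0.9356, b=0.9408 → 1.0000
(α ∧ ε) ∧ ((¬δ ∨ ¬β) → (δ ∨ ¬ε)) = a·b on (0.4736, 1.0000) = 0.4736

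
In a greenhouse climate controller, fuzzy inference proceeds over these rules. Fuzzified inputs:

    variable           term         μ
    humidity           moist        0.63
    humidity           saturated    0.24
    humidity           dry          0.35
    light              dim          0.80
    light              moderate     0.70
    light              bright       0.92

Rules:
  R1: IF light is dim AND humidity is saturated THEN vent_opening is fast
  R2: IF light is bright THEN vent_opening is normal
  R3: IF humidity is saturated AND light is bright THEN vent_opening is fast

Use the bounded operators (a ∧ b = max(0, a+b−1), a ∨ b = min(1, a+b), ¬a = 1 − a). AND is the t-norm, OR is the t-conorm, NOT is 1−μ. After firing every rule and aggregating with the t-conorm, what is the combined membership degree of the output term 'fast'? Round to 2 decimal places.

R1: dim=0.80, saturated=0.24; AND[max(0, a+b−1)] → w = 0.04
R2: bright=0.92 → w = 0.92
R3: saturated=0.24, bright=0.92; AND[max(0, a+b−1)] → w = 0.16
Rules with consequent 'fast': {R1, R3} → strengths 0.04, 0.16
Aggregate via t-conorm [min(1, a+b)]: 0.20

0.20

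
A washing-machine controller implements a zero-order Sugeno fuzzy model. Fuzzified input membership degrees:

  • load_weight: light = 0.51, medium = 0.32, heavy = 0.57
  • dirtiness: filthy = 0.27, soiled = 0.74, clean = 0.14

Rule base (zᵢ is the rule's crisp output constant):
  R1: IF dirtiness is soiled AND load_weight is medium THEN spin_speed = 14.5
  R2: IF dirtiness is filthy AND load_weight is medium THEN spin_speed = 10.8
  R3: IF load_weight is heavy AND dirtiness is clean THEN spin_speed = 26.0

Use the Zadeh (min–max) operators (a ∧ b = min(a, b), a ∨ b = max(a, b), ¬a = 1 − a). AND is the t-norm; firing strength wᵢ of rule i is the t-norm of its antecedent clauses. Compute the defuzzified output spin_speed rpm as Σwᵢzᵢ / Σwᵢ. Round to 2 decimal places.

R1 (z=14.5): soiled=0.74, medium=0.32; AND[min(a, b)] → w = 0.32
R2 (z=10.8): filthy=0.27, medium=0.32; AND[min(a, b)] → w = 0.27
R3 (z=26.0): heavy=0.57, clean=0.14; AND[min(a, b)] → w = 0.14
Weighted average = (0.32·14.5 + 0.27·10.8 + 0.14·26.0) / (0.32 + 0.27 + 0.14)
  = 11.1960 / 0.7300 = 15.34

15.34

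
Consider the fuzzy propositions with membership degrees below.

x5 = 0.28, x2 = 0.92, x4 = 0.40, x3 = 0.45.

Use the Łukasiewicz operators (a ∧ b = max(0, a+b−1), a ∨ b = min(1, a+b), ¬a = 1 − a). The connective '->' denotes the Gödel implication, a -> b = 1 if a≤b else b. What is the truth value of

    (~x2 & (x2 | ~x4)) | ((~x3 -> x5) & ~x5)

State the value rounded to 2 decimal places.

~x2 = 1 − 0.92 = 0.08
~x4 = 1 − 0.40 = 0.60
x2 | ~x4 = min(1, a+b) on (0.92, 0.60) = 1.00
~x2 & (x2 | ~x4) = max(0, a+b−1) on (0.08, 1.00) = 0.08
~x3 = 1 − 0.45 = 0.55
~x3 -> x5  [Gödel: 1 if a≤b else b] with a=0.55, b=0.28 → 0.28
~x5 = 1 − 0.28 = 0.72
(~x3 -> x5) & ~x5 = max(0, a+b−1) on (0.28, 0.72) = 0.00
(~x2 & (x2 | ~x4)) | ((~x3 -> x5) & ~x5) = min(1, a+b) on (0.08, 0.00) = 0.08

0.08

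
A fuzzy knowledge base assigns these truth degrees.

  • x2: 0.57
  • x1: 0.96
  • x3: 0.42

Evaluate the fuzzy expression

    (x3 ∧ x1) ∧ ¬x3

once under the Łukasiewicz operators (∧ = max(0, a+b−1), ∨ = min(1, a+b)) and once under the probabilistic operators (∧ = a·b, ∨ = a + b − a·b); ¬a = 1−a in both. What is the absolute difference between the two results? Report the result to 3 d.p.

0.234

Under Łukasiewicz:
  x3 ∧ x1 = max(0, a+b−1) on (0.42, 0.96) = 0.38
  ¬x3 = 1 − 0.42 = 0.58
  (x3 ∧ x1) ∧ ¬x3 = max(0, a+b−1) on (0.38, 0.58) = 0.00
  → value = 0.0000
Under probabilistic:
  x3 ∧ x1 = a·b on (0.4200, 0.9600) = 0.4032
  ¬x3 = 1 − 0.4200 = 0.5800
  (x3 ∧ x1) ∧ ¬x3 = a·b on (0.4032, 0.5800) = 0.2339
  → value = 0.2339
|0.0000 − 0.2339| = 0.234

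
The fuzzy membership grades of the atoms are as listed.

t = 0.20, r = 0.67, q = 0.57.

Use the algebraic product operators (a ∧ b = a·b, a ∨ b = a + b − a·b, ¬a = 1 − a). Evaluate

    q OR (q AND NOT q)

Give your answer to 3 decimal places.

NOT q = 1 − 0.5700 = 0.4300
q AND NOT q = a·b on (0.5700, 0.4300) = 0.2451
q OR (q AND NOT q) = a + b − a·b on (0.5700, 0.2451) = 0.6754

0.675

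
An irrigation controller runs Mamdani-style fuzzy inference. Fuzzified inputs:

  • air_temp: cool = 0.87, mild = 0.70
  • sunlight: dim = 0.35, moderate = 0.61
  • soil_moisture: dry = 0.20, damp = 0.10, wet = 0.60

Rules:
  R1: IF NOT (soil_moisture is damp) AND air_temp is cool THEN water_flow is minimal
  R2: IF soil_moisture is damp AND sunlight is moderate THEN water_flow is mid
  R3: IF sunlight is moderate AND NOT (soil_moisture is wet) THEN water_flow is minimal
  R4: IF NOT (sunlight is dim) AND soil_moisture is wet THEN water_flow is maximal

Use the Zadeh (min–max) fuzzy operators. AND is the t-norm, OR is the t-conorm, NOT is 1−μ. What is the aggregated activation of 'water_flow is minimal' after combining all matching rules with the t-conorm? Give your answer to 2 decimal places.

0.87

R1: ¬damp=1−0.10=0.90, cool=0.87; AND[min(a, b)] → w = 0.87
R2: damp=0.10, moderate=0.61; AND[min(a, b)] → w = 0.10
R3: moderate=0.61, ¬wet=1−0.60=0.40; AND[min(a, b)] → w = 0.40
R4: ¬dim=1−0.35=0.65, wet=0.60; AND[min(a, b)] → w = 0.60
Rules with consequent 'minimal': {R1, R3} → strengths 0.87, 0.40
Aggregate via t-conorm [max(a, b)]: 0.87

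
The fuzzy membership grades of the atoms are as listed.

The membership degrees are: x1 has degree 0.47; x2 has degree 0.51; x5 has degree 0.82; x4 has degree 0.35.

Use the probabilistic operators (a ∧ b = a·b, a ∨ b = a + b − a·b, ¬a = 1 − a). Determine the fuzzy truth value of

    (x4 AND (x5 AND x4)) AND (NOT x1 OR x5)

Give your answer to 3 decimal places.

x5 AND x4 = a·b on (0.8200, 0.3500) = 0.2870
x4 AND (x5 AND x4) = a·b on (0.3500, 0.2870) = 0.1004
NOT x1 = 1 − 0.4700 = 0.5300
NOT x1 OR x5 = a + b − a·b on (0.5300, 0.8200) = 0.9154
(x4 AND (x5 AND x4)) AND (NOT x1 OR x5) = a·b on (0.1004, 0.9154) = 0.0920

0.092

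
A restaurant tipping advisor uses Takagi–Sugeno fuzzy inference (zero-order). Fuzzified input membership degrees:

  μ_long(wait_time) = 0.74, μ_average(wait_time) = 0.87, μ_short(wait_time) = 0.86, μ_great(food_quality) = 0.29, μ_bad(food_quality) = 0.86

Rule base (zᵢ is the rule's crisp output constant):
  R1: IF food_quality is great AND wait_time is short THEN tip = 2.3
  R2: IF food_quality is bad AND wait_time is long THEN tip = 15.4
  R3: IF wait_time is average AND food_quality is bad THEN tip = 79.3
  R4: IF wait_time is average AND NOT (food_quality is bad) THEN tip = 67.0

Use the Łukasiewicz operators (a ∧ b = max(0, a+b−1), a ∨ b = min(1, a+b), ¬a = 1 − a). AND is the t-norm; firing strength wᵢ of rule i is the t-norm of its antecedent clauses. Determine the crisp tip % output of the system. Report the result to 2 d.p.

R1 (z=2.3): great=0.29, short=0.86; AND[max(0, a+b−1)] → w = 0.15
R2 (z=15.4): bad=0.86, long=0.74; AND[max(0, a+b−1)] → w = 0.60
R3 (z=79.3): average=0.87, bad=0.86; AND[max(0, a+b−1)] → w = 0.73
R4 (z=67.0): average=0.87, ¬bad=1−0.86=0.14; AND[max(0, a+b−1)] → w = 0.01
Weighted average = (0.15·2.3 + 0.60·15.4 + 0.73·79.3 + 0.01·67.0) / (0.15 + 0.60 + 0.73 + 0.01)
  = 68.1440 / 1.4900 = 45.73

45.73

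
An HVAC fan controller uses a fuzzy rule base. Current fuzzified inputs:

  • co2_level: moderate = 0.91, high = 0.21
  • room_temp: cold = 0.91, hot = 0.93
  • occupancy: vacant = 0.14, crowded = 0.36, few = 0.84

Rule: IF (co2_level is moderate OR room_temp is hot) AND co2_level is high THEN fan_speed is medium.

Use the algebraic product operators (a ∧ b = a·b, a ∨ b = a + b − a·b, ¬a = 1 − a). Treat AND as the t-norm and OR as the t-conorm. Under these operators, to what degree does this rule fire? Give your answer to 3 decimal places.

firing strength: (moderate=0.91 OR hot=0.93) = 0.9937; AND[a·b] with high=0.21 → w = 0.2087

0.209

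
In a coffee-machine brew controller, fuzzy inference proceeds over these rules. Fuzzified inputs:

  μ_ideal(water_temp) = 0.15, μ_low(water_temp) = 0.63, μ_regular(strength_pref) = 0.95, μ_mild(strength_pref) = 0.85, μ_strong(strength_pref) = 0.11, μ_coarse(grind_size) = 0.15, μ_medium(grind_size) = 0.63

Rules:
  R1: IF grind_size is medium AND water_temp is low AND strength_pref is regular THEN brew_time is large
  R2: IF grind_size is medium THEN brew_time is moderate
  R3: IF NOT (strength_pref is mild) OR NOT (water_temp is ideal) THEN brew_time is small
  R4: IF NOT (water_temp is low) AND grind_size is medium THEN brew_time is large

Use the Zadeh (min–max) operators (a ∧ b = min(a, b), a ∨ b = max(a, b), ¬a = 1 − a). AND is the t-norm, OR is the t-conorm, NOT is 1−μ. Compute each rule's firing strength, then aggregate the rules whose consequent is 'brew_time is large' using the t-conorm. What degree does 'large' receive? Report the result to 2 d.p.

R1: medium=0.63, low=0.63, regular=0.95; AND[min(a, b)] → w = 0.63
R2: medium=0.63 → w = 0.63
R3: ¬mild=1−0.85=0.15, ¬ideal=1−0.15=0.85; OR[max(a, b)] → w = 0.85
R4: ¬low=1−0.63=0.37, medium=0.63; AND[min(a, b)] → w = 0.37
Rules with consequent 'large': {R1, R4} → strengths 0.63, 0.37
Aggregate via t-conorm [max(a, b)]: 0.63

0.63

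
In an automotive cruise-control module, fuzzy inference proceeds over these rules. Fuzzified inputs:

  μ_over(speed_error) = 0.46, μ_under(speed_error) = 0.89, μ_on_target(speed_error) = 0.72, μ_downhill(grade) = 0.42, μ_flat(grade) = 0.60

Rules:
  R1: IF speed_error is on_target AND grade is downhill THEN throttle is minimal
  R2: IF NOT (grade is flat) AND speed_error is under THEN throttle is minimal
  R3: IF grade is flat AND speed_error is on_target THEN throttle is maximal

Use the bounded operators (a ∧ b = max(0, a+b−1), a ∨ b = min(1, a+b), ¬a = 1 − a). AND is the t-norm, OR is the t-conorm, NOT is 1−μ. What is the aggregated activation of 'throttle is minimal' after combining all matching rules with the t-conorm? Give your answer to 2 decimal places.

R1: on_target=0.72, downhill=0.42; AND[max(0, a+b−1)] → w = 0.14
R2: ¬flat=1−0.60=0.40, under=0.89; AND[max(0, a+b−1)] → w = 0.29
R3: flat=0.60, on_target=0.72; AND[max(0, a+b−1)] → w = 0.32
Rules with consequent 'minimal': {R1, R2} → strengths 0.14, 0.29
Aggregate via t-conorm [min(1, a+b)]: 0.43

0.43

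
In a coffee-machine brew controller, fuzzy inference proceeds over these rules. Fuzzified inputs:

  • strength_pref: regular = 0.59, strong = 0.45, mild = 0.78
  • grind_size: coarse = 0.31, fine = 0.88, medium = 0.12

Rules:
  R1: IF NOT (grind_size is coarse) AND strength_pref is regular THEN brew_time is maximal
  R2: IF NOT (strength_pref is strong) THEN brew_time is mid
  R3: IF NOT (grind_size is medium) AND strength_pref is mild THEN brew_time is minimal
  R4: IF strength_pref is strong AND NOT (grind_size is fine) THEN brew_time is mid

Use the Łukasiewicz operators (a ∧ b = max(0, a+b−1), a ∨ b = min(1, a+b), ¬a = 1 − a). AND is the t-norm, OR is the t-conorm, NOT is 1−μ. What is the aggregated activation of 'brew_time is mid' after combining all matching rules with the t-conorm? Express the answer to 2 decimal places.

0.55

R1: ¬coarse=1−0.31=0.69, regular=0.59; AND[max(0, a+b−1)] → w = 0.28
R2: ¬strong=1−0.45=0.55 → w = 0.55
R3: ¬medium=1−0.12=0.88, mild=0.78; AND[max(0, a+b−1)] → w = 0.66
R4: strong=0.45, ¬fine=1−0.88=0.12; AND[max(0, a+b−1)] → w = 0.00
Rules with consequent 'mid': {R2, R4} → strengths 0.55, 0.00
Aggregate via t-conorm [min(1, a+b)]: 0.55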